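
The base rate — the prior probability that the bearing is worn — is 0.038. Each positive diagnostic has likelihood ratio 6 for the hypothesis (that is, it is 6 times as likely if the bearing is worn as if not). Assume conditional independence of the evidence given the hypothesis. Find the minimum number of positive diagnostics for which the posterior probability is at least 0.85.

3

Prior odds: 0.038 ÷ 0.962 = 19/481.
Likelihood ratio per positive diagnostic = 6.
Target odds: 0.85 ÷ 0.15 = 17/3.
Need (19/481) × 6ⁿ ≥ 17/3, i.e. 6ⁿ ≥ 8177/57.
6² = 36 falls short of 8177/57 but 6³ = 216 reaches it, so n = 3.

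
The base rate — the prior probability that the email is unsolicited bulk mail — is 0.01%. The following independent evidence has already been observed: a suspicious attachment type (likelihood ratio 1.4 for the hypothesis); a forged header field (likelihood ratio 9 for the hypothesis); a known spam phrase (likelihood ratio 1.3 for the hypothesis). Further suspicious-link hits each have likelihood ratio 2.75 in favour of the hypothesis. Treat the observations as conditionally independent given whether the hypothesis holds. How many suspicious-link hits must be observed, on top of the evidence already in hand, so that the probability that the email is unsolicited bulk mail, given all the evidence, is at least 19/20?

Prior odds = 0.0001/0.9999 = 1/9999.
Combined Bayes factor of the evidence already in hand = 1.4 × 9 × 1.3 = 16.38.
Odds after that evidence = (1/9999) × 16.38 = 91/55550.
Target odds = 0.95/0.05 = 19.
Need 2.75ⁿ ≥ 19 ÷ (91/55550) = 1055450/91.
2.75⁹ ≈8994.86 falls short of 1055450/91 but 2.75¹⁰ ≈24735.9 reaches it, so n = 10.

10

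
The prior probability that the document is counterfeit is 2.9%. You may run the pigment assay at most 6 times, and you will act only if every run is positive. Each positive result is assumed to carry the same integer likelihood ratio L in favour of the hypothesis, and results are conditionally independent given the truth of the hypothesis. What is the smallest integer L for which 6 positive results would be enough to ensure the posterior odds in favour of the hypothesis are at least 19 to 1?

3

Prior odds = 0.029/0.971 = 29/971.
Target odds = 19.
Need L⁶ ≥ 19 ÷ (29/971) = 18449/29.
2⁶ = 64 < 18449/29 ≤ 729 = 3⁶, so L = 3.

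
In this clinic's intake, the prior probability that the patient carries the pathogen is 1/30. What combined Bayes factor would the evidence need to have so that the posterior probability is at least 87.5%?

203

Prior odds = (1/30)/(29/30) = 1/29.
Target odds = 0.875/0.125 = 7.
Required Bayes factor = 7 ÷ (1/29) = 203.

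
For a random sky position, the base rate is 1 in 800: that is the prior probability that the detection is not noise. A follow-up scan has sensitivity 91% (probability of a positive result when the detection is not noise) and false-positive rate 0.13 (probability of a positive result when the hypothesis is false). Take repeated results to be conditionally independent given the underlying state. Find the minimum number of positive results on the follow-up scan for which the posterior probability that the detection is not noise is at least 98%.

Prior odds: 0.00125 ÷ 0.99875 = 1/799.
Likelihood ratio of a positive result = 0.91/0.13 = 7.
Target odds: 0.98 ÷ 0.02 = 49.
Need (1/799) × 7ⁿ ≥ 49, i.e. 7ⁿ ≥ 39151.
7⁵ = 16807 falls short of 39151 but 7⁶ = 117649 reaches it, so n = 6.

6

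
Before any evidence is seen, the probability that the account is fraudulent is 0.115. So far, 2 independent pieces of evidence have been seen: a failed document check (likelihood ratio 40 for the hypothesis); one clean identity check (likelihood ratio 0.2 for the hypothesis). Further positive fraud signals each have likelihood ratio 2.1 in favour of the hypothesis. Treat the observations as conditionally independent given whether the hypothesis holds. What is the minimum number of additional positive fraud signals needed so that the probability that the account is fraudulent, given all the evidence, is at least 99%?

Prior odds = 0.115/0.885 = 23/177.
Combined Bayes factor of the evidence already in hand = 40 × 0.2 = 8.
Odds after that evidence = (23/177) × 8 = 184/177.
Target odds = 0.99/0.01 = 99.
Need 2.1ⁿ ≥ 99 ÷ (184/177) = 17523/184.
2.1⁶ = 85766121/1000000 falls short of 17523/184 but 2.1⁷ ≈180.109 reaches it, so n = 7.

7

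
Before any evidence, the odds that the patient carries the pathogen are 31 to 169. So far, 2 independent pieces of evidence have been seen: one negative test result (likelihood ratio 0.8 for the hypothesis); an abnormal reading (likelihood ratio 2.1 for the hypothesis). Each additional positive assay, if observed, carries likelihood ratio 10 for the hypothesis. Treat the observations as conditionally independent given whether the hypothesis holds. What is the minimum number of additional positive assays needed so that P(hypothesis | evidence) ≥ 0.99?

3

Prior odds = 31/169.
Combined Bayes factor of the evidence already in hand = 0.8 × 2.1 = 1.68.
Odds after that evidence = (31/169) × 1.68 = 1302/4225.
Target odds = 0.99/0.01 = 99.
Need 10ⁿ ≥ 99 ÷ (1302/4225) = 139425/434.
10² = 100 falls short of 139425/434 but 10³ = 1000 reaches it, so n = 3.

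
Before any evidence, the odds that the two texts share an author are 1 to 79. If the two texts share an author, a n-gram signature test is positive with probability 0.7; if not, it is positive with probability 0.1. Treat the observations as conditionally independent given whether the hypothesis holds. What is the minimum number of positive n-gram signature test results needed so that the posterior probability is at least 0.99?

Prior odds = 1/79.
Likelihood ratio of a positive = 0.7/0.1 = 7.
Target odds: 0.99 ÷ 0.01 = 99.
Require 7ⁿ ≥ 99 ÷ (1/79) = 7821.
7⁴ = 2401 falls short of 7821 but 7⁵ = 16807 reaches it, so n = 5.

5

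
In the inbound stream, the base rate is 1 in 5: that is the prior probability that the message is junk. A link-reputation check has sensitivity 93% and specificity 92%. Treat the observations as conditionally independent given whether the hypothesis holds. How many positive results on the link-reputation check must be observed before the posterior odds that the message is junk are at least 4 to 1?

2

Prior odds = 0.2/0.8 = 0.25.
False-positive rate = 1 − 0.92 = 0.08; likelihood ratio of a positive = 0.93/0.08 = 11.625.
Target odds = 4.
Require 11.625ⁿ ≥ 4 ÷ 0.25 = 16.
11.625¹ = 11.625 falls short of 16 but 11.625² = 135.140625 reaches it, so n = 2.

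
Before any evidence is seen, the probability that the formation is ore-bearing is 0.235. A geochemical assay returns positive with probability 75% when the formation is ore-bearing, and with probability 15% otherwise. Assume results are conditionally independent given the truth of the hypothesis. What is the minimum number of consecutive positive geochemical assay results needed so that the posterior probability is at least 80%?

2

Prior odds: 0.235 ÷ 0.765 = 47/153.
Likelihood ratio of a positive result = 0.75/0.15 = 5.
Target posterior odds = 0.8/0.2 = 4.
Require 5ⁿ ≥ 4 ÷ (47/153) = 612/47.
5¹ = 5 falls short of 612/47 but 5² = 25 reaches it, so n = 2.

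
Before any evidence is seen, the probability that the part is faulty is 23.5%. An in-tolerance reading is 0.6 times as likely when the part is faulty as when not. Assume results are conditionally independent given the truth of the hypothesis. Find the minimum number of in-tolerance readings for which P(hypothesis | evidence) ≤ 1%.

7

Prior odds = 0.235/0.765 = 47/153.
Likelihood ratio per in-tolerance reading = 0.6.
Target odds: 0.01 ÷ 0.99 = 1/99.
Need (47/153) × 0.6ⁿ ≤ 1/99, i.e. 0.6ⁿ ≤ 17/517.
0.6⁶ = 729/15625 is still above 17/517 but 0.6⁷ = 2187/78125 is at or below it, so n = 7.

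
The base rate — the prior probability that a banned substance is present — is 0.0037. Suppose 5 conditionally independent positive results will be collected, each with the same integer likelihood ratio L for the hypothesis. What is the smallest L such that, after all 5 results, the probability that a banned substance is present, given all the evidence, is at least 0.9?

5

Prior odds = 0.0037/0.9963 = 37/9963.
Target odds = 0.9/0.1 = 9.
Need L⁵ ≥ 9 ÷ (37/9963) = 89667/37.
4⁵ = 1024 < 89667/37 ≤ 3125 = 5⁵, so L = 5.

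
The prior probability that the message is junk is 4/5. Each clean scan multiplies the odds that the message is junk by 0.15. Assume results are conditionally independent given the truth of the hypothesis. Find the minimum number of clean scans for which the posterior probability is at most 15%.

Prior odds = 0.8/0.2 = 4.
Likelihood ratio per clean scan = 0.15.
Target odds: 0.15 ÷ 0.85 = 3/17.
Require 0.15ⁿ ≤ 3/17 ÷ 4 = 3/68.
0.15¹ = 0.15 is still above 3/68 but 0.15² = 0.0225 is at or below it, so n = 2.

2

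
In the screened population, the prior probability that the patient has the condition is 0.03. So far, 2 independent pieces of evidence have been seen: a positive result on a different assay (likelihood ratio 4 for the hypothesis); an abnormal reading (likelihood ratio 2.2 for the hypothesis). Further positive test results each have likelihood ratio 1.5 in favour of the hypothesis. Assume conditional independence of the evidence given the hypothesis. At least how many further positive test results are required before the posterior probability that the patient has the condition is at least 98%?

Prior odds = 0.03/0.97 = 3/97.
Combined Bayes factor of the evidence already in hand = 4 × 2.2 = 8.8.
Odds after that evidence = (3/97) × 8.8 = 132/485.
Target odds = 0.98/0.02 = 49.
Need 1.5ⁿ ≥ 49 ÷ (132/485) = 23765/132.
1.5¹² = 531441/4096 falls short of 23765/132 but 1.5¹³ = 1594323/8192 reaches it, so n = 13.

13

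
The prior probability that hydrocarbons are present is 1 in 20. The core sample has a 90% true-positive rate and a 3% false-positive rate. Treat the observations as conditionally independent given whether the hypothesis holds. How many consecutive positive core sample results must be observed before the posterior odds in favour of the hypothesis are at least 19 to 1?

Prior odds: 0.05 ÷ 0.95 = 1/19.
Likelihood ratio of a positive result = 0.9/0.03 = 30.
Target odds = 19.
Need (1/19) × 30ⁿ ≥ 19, i.e. 30ⁿ ≥ 361.
30¹ = 30 falls short of 361 but 30² = 900 reaches it, so n = 2.

2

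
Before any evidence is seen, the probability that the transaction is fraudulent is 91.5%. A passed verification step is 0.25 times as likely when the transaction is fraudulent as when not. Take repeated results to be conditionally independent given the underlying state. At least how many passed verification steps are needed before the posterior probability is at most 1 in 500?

Prior odds: 0.915 ÷ 0.085 = 183/17.
Likelihood ratio per passed verification step = 0.25.
Target posterior odds = 0.002/0.998 = 1/499.
Need (183/17) × 0.25ⁿ ≤ 1/499, i.e. 0.25ⁿ ≤ 17/91317.
0.25⁶ = 1/4096 is still above 17/91317 but 0.25⁷ = 1/16384 is at or below it, so n = 7.

7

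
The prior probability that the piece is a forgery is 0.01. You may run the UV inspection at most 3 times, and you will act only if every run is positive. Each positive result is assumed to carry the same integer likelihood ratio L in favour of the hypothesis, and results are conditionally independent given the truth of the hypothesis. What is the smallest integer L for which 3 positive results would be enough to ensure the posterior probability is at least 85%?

9

Prior odds = 0.01/0.99 = 1/99.
Target odds = 0.85/0.15 = 17/3.
Need L³ ≥ 17/3 ÷ (1/99) = 561.
8³ = 512 < 561 ≤ 729 = 9³, so L = 9.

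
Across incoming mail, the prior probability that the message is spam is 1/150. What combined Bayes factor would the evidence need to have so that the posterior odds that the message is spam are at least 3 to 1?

447

Prior odds = (1/150)/(149/150) = 1/149.
Target odds = 3.
Required Bayes factor = 3 ÷ (1/149) = 447.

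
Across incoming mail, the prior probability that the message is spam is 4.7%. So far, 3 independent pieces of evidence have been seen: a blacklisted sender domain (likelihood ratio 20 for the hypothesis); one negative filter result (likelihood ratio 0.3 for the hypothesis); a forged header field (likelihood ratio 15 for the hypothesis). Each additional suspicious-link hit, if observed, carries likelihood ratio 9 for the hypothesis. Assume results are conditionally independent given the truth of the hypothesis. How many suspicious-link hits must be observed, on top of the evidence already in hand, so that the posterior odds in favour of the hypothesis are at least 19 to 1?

1

Prior odds = 0.047/0.953 = 47/953.
Combined Bayes factor of the evidence already in hand = 20 × 0.3 × 15 = 90.
Odds after that evidence = (47/953) × 90 = 4230/953.
Target odds = 19.
Need 9ⁿ ≥ 19 ÷ (4230/953) = 18107/4230.
9¹ = 9, which meets the required 18107/4230; so n = 1.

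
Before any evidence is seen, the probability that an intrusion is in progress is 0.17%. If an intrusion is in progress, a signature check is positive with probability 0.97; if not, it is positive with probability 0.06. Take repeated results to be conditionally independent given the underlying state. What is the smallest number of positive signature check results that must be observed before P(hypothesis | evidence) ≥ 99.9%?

Prior odds = 0.0017/0.9983 = 17/9983.
Likelihood ratio of a positive = 0.97/0.06 = 97/6.
Target posterior odds = 0.999/0.001 = 999.
Need (17/9983) × (97/6)ⁿ ≥ 999, i.e. (97/6)ⁿ ≥ 9973017/17.
(97/6)⁴ = 88529281/1296 falls short of 9973017/17 but (97/6)⁵ ≈1.10434e+06 reaches it, so n = 5.

5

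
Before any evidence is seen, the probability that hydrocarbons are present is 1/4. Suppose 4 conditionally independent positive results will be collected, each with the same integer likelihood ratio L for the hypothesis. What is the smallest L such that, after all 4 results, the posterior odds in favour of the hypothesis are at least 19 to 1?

Prior odds = 0.25/0.75 = 1/3.
Target odds = 19.
Need L⁴ ≥ 19 ÷ (1/3) = 57.
2⁴ = 16 < 57 ≤ 81 = 3⁴, so L = 3.

3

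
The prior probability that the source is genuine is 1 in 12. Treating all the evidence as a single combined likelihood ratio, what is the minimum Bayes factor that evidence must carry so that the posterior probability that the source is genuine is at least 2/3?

22

Prior odds = (1/12)/(11/12) = 1/11.
Target odds = (2/3)/(1/3) = 2.
Required Bayes factor = 2 ÷ (1/11) = 22.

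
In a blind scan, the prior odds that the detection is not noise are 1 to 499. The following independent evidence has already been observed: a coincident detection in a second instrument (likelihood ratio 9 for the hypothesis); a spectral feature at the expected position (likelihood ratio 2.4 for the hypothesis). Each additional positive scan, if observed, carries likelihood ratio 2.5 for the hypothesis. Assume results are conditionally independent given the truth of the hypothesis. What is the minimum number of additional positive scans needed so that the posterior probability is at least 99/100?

Prior odds = 1/499.
Combined Bayes factor of the evidence already in hand = 9 × 2.4 = 21.6.
Odds after that evidence = (1/499) × 21.6 = 108/2495.
Target odds = 0.99/0.01 = 99.
Need 2.5ⁿ ≥ 99 ÷ (108/2495) = 27445/12.
2.5⁸ = 390625/256 falls short of 27445/12 but 2.5⁹ = 1953125/512 reaches it, so n = 9.

9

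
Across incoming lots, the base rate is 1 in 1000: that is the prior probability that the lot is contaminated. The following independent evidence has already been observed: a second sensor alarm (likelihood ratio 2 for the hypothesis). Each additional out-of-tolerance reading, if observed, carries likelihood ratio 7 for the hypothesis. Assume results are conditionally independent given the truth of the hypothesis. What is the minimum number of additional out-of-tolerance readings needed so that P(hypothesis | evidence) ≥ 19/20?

Prior odds = 0.001/0.999 = 1/999.
Bayes factor of the evidence already in hand = 2.
Odds after that evidence = (1/999) × 2 = 2/999.
Target odds = 0.95/0.05 = 19.
Need 7ⁿ ≥ 19 ÷ (2/999) = 9490.5.
7⁴ = 2401 falls short of 9490.5 but 7⁵ = 16807 reaches it, so n = 5.

5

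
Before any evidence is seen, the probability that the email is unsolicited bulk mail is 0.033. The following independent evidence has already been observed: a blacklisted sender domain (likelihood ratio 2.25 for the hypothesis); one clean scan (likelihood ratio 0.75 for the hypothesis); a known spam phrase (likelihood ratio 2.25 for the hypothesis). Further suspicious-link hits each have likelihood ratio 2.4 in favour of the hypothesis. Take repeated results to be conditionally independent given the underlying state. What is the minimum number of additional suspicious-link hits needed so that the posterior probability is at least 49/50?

7

Prior odds = 0.033/0.967 = 33/967.
Combined Bayes factor of the evidence already in hand = 2.25 × 0.75 × 2.25 = 3.796875.
Odds after that evidence = (33/967) × 3.796875 = 8019/61888.
Target odds = 0.98/0.02 = 49.
Need 2.4ⁿ ≥ 49 ÷ (8019/61888) = 3032512/8019.
2.4⁶ = 2985984/15625 falls short of 3032512/8019 but 2.4⁷ = 35831808/78125 reaches it, so n = 7.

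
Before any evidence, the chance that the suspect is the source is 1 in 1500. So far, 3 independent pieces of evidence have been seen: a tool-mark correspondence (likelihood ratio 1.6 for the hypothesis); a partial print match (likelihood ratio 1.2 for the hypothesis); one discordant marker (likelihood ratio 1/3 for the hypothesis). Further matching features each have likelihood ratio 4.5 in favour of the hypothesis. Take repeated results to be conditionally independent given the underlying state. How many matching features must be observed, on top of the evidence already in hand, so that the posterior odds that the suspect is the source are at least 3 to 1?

Prior odds = (1/1500)/(1499/1500) = 1/1499.
Combined Bayes factor of the evidence already in hand = 1.6 × 1.2 × (1/3) = 0.64.
Odds after that evidence = (1/1499) × 0.64 = 16/37475.
Target odds = 3.
Need 4.5ⁿ ≥ 3 ÷ (16/37475) = 7026.5625.
4.5⁵ = 1845.28125 falls short of 7026.5625 but 4.5⁶ = 8303.765625 reaches it, so n = 6.

6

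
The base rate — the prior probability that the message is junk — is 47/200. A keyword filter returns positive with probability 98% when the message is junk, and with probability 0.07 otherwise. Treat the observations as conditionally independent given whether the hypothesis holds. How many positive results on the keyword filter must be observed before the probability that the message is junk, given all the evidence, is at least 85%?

2

Prior odds: 0.235 ÷ 0.765 = 47/153.
Likelihood ratio of a positive result = 0.98/0.07 = 14.
Target posterior odds = 0.85/0.15 = 17/3.
Require 14ⁿ ≥ 17/3 ÷ (47/153) = 867/47.
14¹ = 14 falls short of 867/47 but 14² = 196 reaches it, so n = 2.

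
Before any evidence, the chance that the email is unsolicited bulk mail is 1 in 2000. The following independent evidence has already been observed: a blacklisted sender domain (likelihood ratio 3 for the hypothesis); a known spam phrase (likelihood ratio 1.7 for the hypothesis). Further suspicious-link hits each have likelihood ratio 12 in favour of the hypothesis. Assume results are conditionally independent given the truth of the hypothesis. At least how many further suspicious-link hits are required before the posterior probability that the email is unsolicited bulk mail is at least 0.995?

5

Prior odds = 0.0005/0.9995 = 1/1999.
Combined Bayes factor of the evidence already in hand = 3 × 1.7 = 5.1.
Odds after that evidence = (1/1999) × 5.1 = 51/19990.
Target odds = 0.995/0.005 = 199.
Need 12ⁿ ≥ 199 ÷ (51/19990) = 3978010/51.
12⁴ = 20736 falls short of 3978010/51 but 12⁵ = 248832 reaches it, so n = 5.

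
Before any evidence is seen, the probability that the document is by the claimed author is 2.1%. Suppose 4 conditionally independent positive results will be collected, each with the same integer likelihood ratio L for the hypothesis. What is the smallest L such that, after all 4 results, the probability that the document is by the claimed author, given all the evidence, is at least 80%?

4

Prior odds = 0.021/0.979 = 21/979.
Target odds = 0.8/0.2 = 4.
Need L⁴ ≥ 4 ÷ (21/979) = 3916/21.
3⁴ = 81 < 3916/21 ≤ 256 = 4⁴, so L = 4.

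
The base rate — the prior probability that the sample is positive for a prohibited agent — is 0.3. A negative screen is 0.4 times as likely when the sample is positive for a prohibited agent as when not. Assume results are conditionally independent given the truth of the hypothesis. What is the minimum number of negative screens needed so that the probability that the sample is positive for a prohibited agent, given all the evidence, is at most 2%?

4

Prior odds = 0.3/0.7 = 3/7.
Likelihood ratio per negative screen = 0.4.
Target posterior odds = 0.02/0.98 = 1/49.
Require 0.4ⁿ ≤ 1/49 ÷ (3/7) = 1/21.
0.4³ = 0.064 is still above 1/21 but 0.4⁴ = 0.0256 is at or below it, so n = 4.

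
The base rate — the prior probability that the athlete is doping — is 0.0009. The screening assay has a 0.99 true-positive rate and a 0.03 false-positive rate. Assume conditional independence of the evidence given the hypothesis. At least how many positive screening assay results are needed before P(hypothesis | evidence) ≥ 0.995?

Prior odds: 0.0009 ÷ 0.9991 = 9/9991.
Likelihood ratio of a positive result = 0.99/0.03 = 33.
Target odds: 0.995 ÷ 0.005 = 199.
Require 33ⁿ ≥ 199 ÷ (9/9991) = 1988209/9.
33³ = 35937 falls short of 1988209/9 but 33⁴ = 1185921 reaches it, so n = 4.

4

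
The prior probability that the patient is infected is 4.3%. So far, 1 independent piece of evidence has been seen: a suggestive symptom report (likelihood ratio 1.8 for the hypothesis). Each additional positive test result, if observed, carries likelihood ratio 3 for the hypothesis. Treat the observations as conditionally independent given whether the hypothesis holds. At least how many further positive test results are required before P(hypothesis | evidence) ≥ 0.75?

Prior odds = 0.043/0.957 = 43/957.
Bayes factor of the evidence already in hand = 1.8.
Odds after that evidence = (43/957) × 1.8 = 129/1595.
Target odds = 0.75/0.25 = 3.
Need 3ⁿ ≥ 3 ÷ (129/1595) = 1595/43.
3³ = 27 falls short of 1595/43 but 3⁴ = 81 reaches it, so n = 4.

4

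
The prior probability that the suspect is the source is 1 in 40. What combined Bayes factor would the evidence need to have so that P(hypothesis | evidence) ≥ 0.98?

Prior odds = 0.025/0.975 = 1/39.
Target odds = 0.98/0.02 = 49.
Required Bayes factor = 49 ÷ (1/39) = 1911.

1911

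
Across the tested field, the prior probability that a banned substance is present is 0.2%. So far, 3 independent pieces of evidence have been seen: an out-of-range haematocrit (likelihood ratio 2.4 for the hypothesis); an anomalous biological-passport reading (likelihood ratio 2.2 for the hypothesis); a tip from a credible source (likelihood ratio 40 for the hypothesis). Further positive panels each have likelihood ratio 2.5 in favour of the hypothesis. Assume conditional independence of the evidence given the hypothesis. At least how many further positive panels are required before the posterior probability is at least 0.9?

Prior odds = 0.002/0.998 = 1/499.
Combined Bayes factor of the evidence already in hand = 2.4 × 2.2 × 40 = 211.2.
Odds after that evidence = (1/499) × 211.2 = 1056/2495.
Target odds = 0.9/0.1 = 9.
Need 2.5ⁿ ≥ 9 ÷ (1056/2495) = 7485/352.
2.5³ = 15.625 falls short of 7485/352 but 2.5⁴ = 39.0625 reaches it, so n = 4.

4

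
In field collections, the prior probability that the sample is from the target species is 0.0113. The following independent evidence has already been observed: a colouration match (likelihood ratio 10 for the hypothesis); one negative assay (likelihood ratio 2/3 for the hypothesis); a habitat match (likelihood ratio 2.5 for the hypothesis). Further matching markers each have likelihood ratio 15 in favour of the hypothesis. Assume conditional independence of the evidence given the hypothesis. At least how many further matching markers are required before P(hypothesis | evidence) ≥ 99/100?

3

Prior odds = 0.0113/0.9887 = 113/9887.
Combined Bayes factor of the evidence already in hand = 10 × (2/3) × 2.5 = 50/3.
Odds after that evidence = (113/9887) × 50/3 = 5650/29661.
Target odds = 0.99/0.01 = 99.
Need 15ⁿ ≥ 99 ÷ (5650/29661) = 2936439/5650.
15² = 225 falls short of 2936439/5650 but 15³ = 3375 reaches it, so n = 3.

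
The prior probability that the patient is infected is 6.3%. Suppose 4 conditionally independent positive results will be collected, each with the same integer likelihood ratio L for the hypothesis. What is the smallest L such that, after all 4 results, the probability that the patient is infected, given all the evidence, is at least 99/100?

Prior odds = 0.063/0.937 = 63/937.
Target odds = 0.99/0.01 = 99.
Need L⁴ ≥ 99 ÷ (63/937) = 10307/7.
6⁴ = 1296 < 10307/7 ≤ 2401 = 7⁴, so L = 7.

7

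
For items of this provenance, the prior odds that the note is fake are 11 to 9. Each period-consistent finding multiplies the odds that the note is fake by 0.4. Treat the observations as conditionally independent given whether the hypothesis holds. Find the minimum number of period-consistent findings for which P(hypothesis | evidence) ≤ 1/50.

Prior odds = 11/9.
Likelihood ratio per period-consistent finding = 0.4.
Target odds: 0.02 ÷ 0.98 = 1/49.
Require 0.4ⁿ ≤ 1/49 ÷ (11/9) = 9/539.
0.4⁴ = 0.0256 is still above 9/539 but 0.4⁵ = 0.01024 is at or below it, so n = 5.

5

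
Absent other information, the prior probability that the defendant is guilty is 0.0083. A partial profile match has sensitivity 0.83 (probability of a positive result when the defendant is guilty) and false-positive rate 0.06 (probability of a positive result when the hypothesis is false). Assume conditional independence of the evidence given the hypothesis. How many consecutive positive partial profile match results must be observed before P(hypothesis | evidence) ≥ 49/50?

4

Prior odds = 0.0083/0.9917 = 83/9917.
Likelihood ratio of a positive result = 0.83/0.06 = 83/6.
Target odds: 0.98 ÷ 0.02 = 49.
Require (83/6)ⁿ ≥ 49 ÷ (83/9917) = 485933/83.
(83/6)³ = 571787/216 falls short of 485933/83 but (83/6)⁴ = 47458321/1296 reaches it, so n = 4.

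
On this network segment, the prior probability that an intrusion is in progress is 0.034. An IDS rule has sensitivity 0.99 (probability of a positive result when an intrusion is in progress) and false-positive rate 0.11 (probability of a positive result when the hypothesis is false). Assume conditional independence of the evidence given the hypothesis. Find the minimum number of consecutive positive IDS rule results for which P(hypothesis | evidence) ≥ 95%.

Prior odds = 0.034/0.966 = 17/483.
Likelihood ratio of a positive result = 0.99/0.11 = 9.
Target posterior odds = 0.95/0.05 = 19.
Need (17/483) × 9ⁿ ≥ 19, i.e. 9ⁿ ≥ 9177/17.
9² = 81 falls short of 9177/17 but 9³ = 729 reaches it, so n = 3.

3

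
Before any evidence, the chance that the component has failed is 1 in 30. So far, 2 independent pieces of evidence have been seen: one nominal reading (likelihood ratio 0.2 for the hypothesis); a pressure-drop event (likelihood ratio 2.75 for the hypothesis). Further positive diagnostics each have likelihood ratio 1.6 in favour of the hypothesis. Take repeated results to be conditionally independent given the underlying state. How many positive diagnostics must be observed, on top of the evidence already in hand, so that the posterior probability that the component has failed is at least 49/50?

Prior odds = (1/30)/(29/30) = 1/29.
Combined Bayes factor of the evidence already in hand = 0.2 × 2.75 = 0.55.
Odds after that evidence = (1/29) × 0.55 = 11/580.
Target odds = 0.98/0.02 = 49.
Need 1.6ⁿ ≥ 49 ÷ (11/580) = 28420/11.
1.6¹⁶ ≈1844.67 falls short of 28420/11 but 1.6¹⁷ ≈2951.48 reaches it, so n = 17.

17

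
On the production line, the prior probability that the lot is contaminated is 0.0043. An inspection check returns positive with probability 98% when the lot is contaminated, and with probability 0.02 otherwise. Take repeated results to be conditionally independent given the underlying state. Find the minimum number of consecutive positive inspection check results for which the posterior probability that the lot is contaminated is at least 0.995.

Prior odds = 0.0043/0.9957 = 43/9957.
Likelihood ratio of a positive result = 0.98/0.02 = 49.
Target odds: 0.995 ÷ 0.005 = 199.
Need (43/9957) × 49ⁿ ≥ 199, i.e. 49ⁿ ≥ 1981443/43.
49² = 2401 falls short of 1981443/43 but 49³ = 117649 reaches it, so n = 3.

3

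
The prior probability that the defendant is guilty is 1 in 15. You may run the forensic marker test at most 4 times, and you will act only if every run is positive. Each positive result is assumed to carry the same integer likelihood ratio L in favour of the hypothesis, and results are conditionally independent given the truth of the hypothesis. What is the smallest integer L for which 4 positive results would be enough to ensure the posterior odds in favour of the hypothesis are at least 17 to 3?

Prior odds = (1/15)/(14/15) = 1/14.
Target odds = 17/3.
Need L⁴ ≥ 17/3 ÷ (1/14) = 238/3.
2⁴ = 16 < 238/3 ≤ 81 = 3⁴, so L = 3.

3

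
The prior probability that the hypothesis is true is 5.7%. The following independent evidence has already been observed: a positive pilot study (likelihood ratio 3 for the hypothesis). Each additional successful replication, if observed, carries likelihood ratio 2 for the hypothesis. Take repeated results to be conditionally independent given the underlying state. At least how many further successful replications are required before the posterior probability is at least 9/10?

Prior odds = 0.057/0.943 = 57/943.
Bayes factor of the evidence already in hand = 3.
Odds after that evidence = (57/943) × 3 = 171/943.
Target odds = 0.9/0.1 = 9.
Need 2ⁿ ≥ 9 ÷ (171/943) = 943/19.
2⁵ = 32 falls short of 943/19 but 2⁶ = 64 reaches it, so n = 6.

6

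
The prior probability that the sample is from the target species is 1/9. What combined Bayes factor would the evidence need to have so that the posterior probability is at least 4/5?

Prior odds = (1/9)/(8/9) = 0.125.
Target odds = 0.8/0.2 = 4.
Required Bayes factor = 4 ÷ 0.125 = 32.

32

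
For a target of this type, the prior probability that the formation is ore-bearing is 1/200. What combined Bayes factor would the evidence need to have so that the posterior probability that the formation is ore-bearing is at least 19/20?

3781

Prior odds = 0.005/0.995 = 1/199.
Target odds = 0.95/0.05 = 19.
Required Bayes factor = 19 ÷ (1/199) = 3781.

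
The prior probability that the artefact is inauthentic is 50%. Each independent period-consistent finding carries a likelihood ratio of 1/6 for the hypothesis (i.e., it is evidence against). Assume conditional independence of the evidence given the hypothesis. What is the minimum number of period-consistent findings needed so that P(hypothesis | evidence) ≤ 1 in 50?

3

Prior odds = 0.5/0.5 = 1.
Likelihood ratio per period-consistent finding = 1/6.
Target posterior odds = 0.02/0.98 = 1/49.
Need 1 × (1/6)ⁿ ≤ 1/49, i.e. (1/6)ⁿ ≤ 1/49.
(1/6)² = 1/36 is still above 1/49 but (1/6)³ = 1/216 is at or below it, so n = 3.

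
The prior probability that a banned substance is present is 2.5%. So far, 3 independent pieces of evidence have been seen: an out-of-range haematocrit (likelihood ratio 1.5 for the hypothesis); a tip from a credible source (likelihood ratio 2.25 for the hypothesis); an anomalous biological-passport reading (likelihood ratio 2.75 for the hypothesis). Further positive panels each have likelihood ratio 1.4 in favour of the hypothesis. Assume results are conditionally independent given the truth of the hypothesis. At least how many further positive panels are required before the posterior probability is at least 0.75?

Prior odds = 0.025/0.975 = 1/39.
Combined Bayes factor of the evidence already in hand = 1.5 × 2.25 × 2.75 = 9.28125.
Odds after that evidence = (1/39) × 9.28125 = 99/416.
Target odds = 0.75/0.25 = 3.
Need 1.4ⁿ ≥ 3 ÷ (99/416) = 416/33.
1.4⁷ = 823543/78125 falls short of 416/33 but 1.4⁸ = 5764801/390625 reaches it, so n = 8.

8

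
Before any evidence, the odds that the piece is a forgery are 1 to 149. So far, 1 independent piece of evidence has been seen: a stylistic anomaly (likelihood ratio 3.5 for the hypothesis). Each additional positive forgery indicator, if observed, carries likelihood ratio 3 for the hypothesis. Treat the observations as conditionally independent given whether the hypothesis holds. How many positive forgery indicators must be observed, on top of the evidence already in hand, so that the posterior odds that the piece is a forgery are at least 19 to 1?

7

Prior odds = 1/149.
Bayes factor of the evidence already in hand = 3.5.
Odds after that evidence = (1/149) × 3.5 = 7/298.
Target odds = 19.
Need 3ⁿ ≥ 19 ÷ (7/298) = 5662/7.
3⁶ = 729 falls short of 5662/7 but 3⁷ = 2187 reaches it, so n = 7.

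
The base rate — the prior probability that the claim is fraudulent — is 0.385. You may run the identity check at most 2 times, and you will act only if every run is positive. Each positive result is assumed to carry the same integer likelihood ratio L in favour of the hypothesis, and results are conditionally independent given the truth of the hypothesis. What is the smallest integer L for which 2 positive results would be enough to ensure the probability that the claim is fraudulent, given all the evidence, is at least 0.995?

18

Prior odds = 0.385/0.615 = 77/123.
Target odds = 0.995/0.005 = 199.
Need L² ≥ 199 ÷ (77/123) = 24477/77.
17² = 289 < 24477/77 ≤ 324 = 18², so L = 18.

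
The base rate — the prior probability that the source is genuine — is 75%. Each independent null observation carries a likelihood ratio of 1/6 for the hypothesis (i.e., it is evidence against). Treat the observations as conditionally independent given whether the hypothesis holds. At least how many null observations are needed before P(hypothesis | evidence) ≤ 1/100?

4

Prior odds = 0.75/0.25 = 3.
Likelihood ratio per null observation = 1/6.
Target odds: 0.01 ÷ 0.99 = 1/99.
Need 3 × (1/6)ⁿ ≤ 1/99, i.e. (1/6)ⁿ ≤ 1/297.
(1/6)³ = 1/216 is still above 1/297 but (1/6)⁴ = 1/1296 is at or below it, so n = 4.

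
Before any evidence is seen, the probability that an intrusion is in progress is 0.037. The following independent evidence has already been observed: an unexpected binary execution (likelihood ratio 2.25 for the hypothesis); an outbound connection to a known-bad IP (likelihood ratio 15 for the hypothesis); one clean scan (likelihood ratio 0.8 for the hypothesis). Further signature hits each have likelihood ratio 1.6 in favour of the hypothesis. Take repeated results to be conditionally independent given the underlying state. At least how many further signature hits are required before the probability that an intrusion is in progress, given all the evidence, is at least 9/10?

Prior odds = 0.037/0.963 = 37/963.
Combined Bayes factor of the evidence already in hand = 2.25 × 15 × 0.8 = 27.
Odds after that evidence = (37/963) × 27 = 111/107.
Target odds = 0.9/0.1 = 9.
Need 1.6ⁿ ≥ 9 ÷ (111/107) = 321/37.
1.6⁴ = 6.5536 falls short of 321/37 but 1.6⁵ = 10.48576 reaches it, so n = 5.

5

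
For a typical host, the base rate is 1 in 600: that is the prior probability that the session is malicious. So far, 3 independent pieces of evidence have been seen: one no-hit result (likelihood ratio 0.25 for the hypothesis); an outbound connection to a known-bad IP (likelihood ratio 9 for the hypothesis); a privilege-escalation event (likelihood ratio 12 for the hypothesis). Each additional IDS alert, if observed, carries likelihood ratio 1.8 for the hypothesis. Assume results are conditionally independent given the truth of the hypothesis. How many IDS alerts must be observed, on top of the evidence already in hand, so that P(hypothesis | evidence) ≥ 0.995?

15

Prior odds = (1/600)/(599/600) = 1/599.
Combined Bayes factor of the evidence already in hand = 0.25 × 9 × 12 = 27.
Odds after that evidence = (1/599) × 27 = 27/599.
Target odds = 0.995/0.005 = 199.
Need 1.8ⁿ ≥ 199 ÷ (27/599) = 119201/27.
1.8¹⁴ ≈3748.13 falls short of 119201/27 but 1.8¹⁵ ≈6746.64 reaches it, so n = 15.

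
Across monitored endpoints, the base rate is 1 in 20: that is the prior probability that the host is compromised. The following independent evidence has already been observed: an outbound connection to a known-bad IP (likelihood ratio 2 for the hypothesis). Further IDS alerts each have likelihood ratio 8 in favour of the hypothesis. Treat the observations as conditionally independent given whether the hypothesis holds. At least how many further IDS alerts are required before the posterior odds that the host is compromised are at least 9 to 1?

3

Prior odds = 0.05/0.95 = 1/19.
Bayes factor of the evidence already in hand = 2.
Odds after that evidence = (1/19) × 2 = 2/19.
Target odds = 9.
Need 8ⁿ ≥ 9 ÷ (2/19) = 85.5.
8² = 64 falls short of 85.5 but 8³ = 512 reaches it, so n = 3.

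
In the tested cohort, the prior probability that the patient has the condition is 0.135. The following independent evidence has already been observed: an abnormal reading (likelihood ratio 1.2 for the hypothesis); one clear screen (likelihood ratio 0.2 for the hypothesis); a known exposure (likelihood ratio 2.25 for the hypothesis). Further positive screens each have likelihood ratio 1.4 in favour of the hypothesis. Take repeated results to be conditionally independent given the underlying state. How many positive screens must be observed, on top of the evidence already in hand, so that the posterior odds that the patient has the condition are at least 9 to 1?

14

Prior odds = 0.135/0.865 = 27/173.
Combined Bayes factor of the evidence already in hand = 1.2 × 0.2 × 2.25 = 0.54.
Odds after that evidence = (27/173) × 0.54 = 729/8650.
Target odds = 9.
Need 1.4ⁿ ≥ 9 ÷ (729/8650) = 8650/81.
1.4¹³ ≈79.3715 falls short of 8650/81 but 1.4¹⁴ ≈111.12 reaches it, so n = 14.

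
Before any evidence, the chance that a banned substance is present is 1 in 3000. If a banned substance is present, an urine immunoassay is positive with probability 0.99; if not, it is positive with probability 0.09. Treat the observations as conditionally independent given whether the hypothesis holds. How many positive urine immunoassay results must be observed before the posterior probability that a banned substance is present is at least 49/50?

Prior odds = (1/3000)/(2999/3000) = 1/2999.
Likelihood ratio of a positive = 0.99/0.09 = 11.
Target odds: 0.98 ÷ 0.02 = 49.
Require 11ⁿ ≥ 49 ÷ (1/2999) = 146951.
11⁴ = 14641 falls short of 146951 but 11⁵ = 161051 reaches it, so n = 5.

5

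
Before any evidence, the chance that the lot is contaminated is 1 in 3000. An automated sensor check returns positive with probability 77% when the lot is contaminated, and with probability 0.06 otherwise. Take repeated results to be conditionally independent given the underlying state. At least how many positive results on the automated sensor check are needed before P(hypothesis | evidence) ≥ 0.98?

5

Prior odds: (1/3000) ÷ (2999/3000) = 1/2999.
Likelihood ratio of a positive result = 0.77/0.06 = 77/6.
Target posterior odds = 0.98/0.02 = 49.
Require (77/6)ⁿ ≥ 49 ÷ (1/2999) = 146951.
(77/6)⁴ = 35153041/1296 falls short of 146951 but (77/6)⁵ ≈348095 reaches it, so n = 5.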